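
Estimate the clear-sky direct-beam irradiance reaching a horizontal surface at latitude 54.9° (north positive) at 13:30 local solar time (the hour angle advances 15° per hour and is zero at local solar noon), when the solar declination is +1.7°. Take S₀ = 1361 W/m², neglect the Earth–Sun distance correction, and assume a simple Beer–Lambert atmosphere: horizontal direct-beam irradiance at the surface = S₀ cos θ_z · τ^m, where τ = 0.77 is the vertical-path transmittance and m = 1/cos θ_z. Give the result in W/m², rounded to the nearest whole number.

Hour angle H = 15° × (13.5 − 12) = 22.50°.
With φ = 54.9°, δ = 1.7°, H = 22.50°: sin φ sin δ = 0.0243, cos φ cos δ cos H = 0.5310, so cos θ_z = 0.5553.
Air mass m = 1/cos θ_z = 1/0.5553 = 1.801; τ^m = 0.77^1.801 = 0.6246.
Surface direct beam = 1361 × 0.5553 × 0.6246 = 472.05 W/m².

472 W/m²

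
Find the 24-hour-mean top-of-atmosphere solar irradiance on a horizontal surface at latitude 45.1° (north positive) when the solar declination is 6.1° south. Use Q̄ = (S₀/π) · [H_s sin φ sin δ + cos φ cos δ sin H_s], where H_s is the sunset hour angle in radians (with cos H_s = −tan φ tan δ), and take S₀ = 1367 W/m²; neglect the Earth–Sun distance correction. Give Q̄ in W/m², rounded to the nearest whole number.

cos H_s = −tan(45.1°) · tan(-6.1°) = 0.1072, so H_s = arccos(0.1072) = 83.85°. In radians, H_s = 1.4635.
H_s sin φ sin δ = 1.4635 × 0.7083 × -0.1063 = -0.1102.
cos φ cos δ sin H_s = 0.7059 × 0.9943 × 0.9942 = 0.6978.
Q̄ = (1367/π) × (-0.1102 + 0.6978) = 435.13 × 0.5876 = 255.68 W/m².

256 W/m²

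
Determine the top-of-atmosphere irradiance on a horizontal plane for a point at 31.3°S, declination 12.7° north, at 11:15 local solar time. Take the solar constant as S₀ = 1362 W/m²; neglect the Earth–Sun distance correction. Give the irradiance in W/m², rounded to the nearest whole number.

958 W/m²

Hour angle H = 15° × (11.25 − 12) = -11.25°.
cos θ_z = sin φ sin δ + cos φ cos δ cos H = (-0.5195)(0.2198) + (0.8545)(0.9755)(0.9808) = 0.7034.
Top-of-atmosphere irradiance = S₀ cos θ_z = 1362 × 0.7034 = 958.03 W/m².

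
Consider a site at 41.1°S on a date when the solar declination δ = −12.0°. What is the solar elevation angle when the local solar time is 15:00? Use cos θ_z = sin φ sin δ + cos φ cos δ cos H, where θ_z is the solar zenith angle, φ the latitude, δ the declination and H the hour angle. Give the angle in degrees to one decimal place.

Hour angle H = 15° × (15 − 12) = 45.00°.
cos θ_z = sin φ sin δ + cos φ cos δ cos H = (-0.6574)(-0.2079) + (0.7536)(0.9781)(0.7071) = 0.6579.
θ_z = arccos(0.6579) = 48.86°, so the elevation is 90° − 48.86° = 41.14°.

41.1°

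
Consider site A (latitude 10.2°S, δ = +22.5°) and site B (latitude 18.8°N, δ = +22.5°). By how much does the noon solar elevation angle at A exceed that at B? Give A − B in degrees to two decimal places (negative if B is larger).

-29.00°

A: 90° − |-10.2 − (22.5)| = 57.30°.
B: 90° − |18.8 − (22.5)| = 86.30°.
A − B = 57.30 − 86.30 = -29.00°.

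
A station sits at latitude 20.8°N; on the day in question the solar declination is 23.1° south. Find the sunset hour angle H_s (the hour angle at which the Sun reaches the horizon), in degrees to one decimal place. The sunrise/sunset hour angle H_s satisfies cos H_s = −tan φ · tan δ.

−tan φ tan δ = −(0.3799)(-0.4265) = 0.1620; H_s = arccos(0.1620) = 80.68°.

80.7°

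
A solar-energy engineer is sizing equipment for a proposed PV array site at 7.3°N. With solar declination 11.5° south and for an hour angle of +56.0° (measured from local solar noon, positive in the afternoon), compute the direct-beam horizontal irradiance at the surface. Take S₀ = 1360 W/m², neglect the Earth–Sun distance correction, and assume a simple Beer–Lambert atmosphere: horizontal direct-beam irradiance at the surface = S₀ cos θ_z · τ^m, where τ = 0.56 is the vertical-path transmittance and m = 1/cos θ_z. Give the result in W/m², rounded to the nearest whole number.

With φ = 7.3°, δ = -11.5°, H = 56.00°: sin φ sin δ = -0.0253, cos φ cos δ cos H = 0.5435, so cos θ_z = 0.5182.
Air mass m = 1/cos θ_z = 1/0.5182 = 1.930; τ^m = 0.56^1.930 = 0.3266.
Surface direct beam = 1360 × 0.5182 × 0.3266 = 230.17 W/m².

230 W/m²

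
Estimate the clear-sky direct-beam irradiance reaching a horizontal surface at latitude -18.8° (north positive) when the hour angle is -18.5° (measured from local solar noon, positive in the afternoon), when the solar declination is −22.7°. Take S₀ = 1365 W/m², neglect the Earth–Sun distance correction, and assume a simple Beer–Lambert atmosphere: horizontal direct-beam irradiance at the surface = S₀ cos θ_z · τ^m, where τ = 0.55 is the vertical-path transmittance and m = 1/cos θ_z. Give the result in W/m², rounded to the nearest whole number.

694 W/m²

With φ = -18.8°, δ = -22.7°, H = -18.50°: sin φ sin δ = 0.1244, cos φ cos δ cos H = 0.8282, so cos θ_z = 0.9526.
Air mass m = 1/cos θ_z = 1/0.9526 = 1.050; τ^m = 0.55^1.050 = 0.5338.
Surface direct beam = 1365 × 0.9526 × 0.5338 = 694.10 W/m².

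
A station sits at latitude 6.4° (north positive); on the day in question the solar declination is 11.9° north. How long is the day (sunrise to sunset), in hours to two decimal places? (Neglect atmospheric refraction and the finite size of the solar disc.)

12.18 hours

The sunset hour angle satisfies cos H_s = −tan φ tan δ = -0.0236, giving H_s = 91.35°.
Day length = 2 H_s / 15° h⁻¹ = 182.70° / 15 = 12.180 h.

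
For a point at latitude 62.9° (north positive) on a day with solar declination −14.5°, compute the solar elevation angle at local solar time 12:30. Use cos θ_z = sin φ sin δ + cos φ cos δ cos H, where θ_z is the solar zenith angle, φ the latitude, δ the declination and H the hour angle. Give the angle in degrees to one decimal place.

12.4°

Hour angle H = 15° × (12.5 − 12) = 7.50°.
cos θ_z = sin(62.9°) sin(-14.5°) + cos(62.9°) cos(-14.5°) cos(7.50°) = -0.2229 + 0.4373 = 0.2144.
θ_z = arccos(0.2144) = 77.62°, so the elevation is 90° − 77.62° = 12.38°.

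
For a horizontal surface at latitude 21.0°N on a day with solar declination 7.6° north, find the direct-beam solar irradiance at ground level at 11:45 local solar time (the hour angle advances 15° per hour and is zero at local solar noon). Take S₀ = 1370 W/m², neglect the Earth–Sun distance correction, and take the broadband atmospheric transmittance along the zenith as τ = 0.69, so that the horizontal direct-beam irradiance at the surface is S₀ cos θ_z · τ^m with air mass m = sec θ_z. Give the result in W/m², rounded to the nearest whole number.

Hour angle H = 15° × (11.75 − 12) = -3.75°.
cos θ_z = sin(21.0°) sin(7.6°) + cos(21.0°) cos(7.6°) cos(-3.75°) = 0.0474 + 0.9234 = 0.9708.
Air mass m = 1/cos θ_z = 1/0.9708 = 1.030; τ^m = 0.69^1.030 = 0.6824.
Surface direct beam = 1370 × 0.9708 × 0.6824 = 907.59 W/m².

908 W/m²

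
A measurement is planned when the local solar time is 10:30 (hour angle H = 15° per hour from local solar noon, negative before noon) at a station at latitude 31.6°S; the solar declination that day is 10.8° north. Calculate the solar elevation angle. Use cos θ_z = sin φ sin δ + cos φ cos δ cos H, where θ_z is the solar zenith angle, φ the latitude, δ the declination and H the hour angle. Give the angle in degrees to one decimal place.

Hour angle H = 15° × (10.5 − 12) = -22.50°.
With φ = -31.6°, δ = 10.8°, H = -22.50°: sin φ sin δ = -0.0982, cos φ cos δ cos H = 0.7730, so cos θ_z = 0.6748.
θ_z = arccos(0.6748) = 47.56°, so the elevation is 90° − 47.56° = 42.44°.

42.4°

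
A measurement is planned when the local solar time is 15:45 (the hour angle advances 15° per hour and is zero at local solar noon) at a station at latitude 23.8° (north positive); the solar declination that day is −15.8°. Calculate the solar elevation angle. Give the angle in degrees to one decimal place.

22.3°

Hour angle H = 15° × (15.75 − 12) = 56.25°.
With φ = 23.8°, δ = -15.8°, H = 56.25°: sin φ sin δ = -0.1099, cos φ cos δ cos H = 0.4891, so cos θ_z = 0.3792.
θ_z = arccos(0.3792) = 67.72°, so the elevation is 90° − 67.72° = 22.28°.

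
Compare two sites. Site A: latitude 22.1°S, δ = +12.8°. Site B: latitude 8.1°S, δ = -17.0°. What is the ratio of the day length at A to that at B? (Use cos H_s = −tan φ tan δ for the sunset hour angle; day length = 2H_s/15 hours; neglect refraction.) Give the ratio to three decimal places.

0.916

A: H_s = arccos(−tan -22.1° · tan 12.8°) = 84.71°, so 2H_s/15 = 11.2947 h.
B: H_s = arccos(−tan -8.1° · tan -17.0°) = 92.49°, so 2H_s/15 = 12.3320 h.
Ratio A/B = 11.2947 / 12.3320 = 0.9159.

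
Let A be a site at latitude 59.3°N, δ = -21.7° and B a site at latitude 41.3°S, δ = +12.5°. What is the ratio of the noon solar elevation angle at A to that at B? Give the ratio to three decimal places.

0.249

A: 90° − |59.3 − (-21.7)| = 9.00°.
B: 90° − |-41.3 − (12.5)| = 36.20°.
Ratio A/B = 9.0000 / 36.2000 = 0.2486.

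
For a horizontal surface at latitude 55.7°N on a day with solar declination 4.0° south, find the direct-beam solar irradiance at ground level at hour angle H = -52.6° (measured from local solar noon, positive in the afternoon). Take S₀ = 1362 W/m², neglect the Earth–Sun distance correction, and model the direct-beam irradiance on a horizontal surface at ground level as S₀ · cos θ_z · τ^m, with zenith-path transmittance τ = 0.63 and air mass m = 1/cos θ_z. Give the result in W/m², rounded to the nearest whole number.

76 W/m²

cos θ_z = sin(55.7°) sin(-4.0°) + cos(55.7°) cos(-4.0°) cos(-52.60°) = -0.0576 + 0.3414 = 0.2838.
Air mass m = 1/cos θ_z = 1/0.2838 = 3.524; τ^m = 0.63^3.524 = 0.1963.
Surface direct beam = 1362 × 0.2838 × 0.1963 = 75.88 W/m².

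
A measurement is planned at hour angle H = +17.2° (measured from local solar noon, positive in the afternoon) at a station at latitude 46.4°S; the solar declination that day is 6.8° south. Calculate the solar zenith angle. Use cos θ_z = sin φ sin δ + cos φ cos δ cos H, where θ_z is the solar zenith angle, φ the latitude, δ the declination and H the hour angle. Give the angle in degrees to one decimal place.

42.3°

With φ = -46.4°, δ = -6.8°, H = 17.20°: sin φ sin δ = 0.0857, cos φ cos δ cos H = 0.6541, so cos θ_z = 0.7398.
θ_z = arccos(0.7398) = 42.29°.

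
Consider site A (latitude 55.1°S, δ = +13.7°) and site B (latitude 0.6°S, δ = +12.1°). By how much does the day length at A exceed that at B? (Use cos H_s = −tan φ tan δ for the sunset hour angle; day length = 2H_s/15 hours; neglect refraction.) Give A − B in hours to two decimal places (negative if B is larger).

A: H_s = arccos(−tan -55.1° · tan 13.7°) = 69.55°, so 2H_s/15 = 9.2733 h.
B: H_s = arccos(−tan -0.6° · tan 12.1°) = 89.87°, so 2H_s/15 = 11.9827 h.
A − B = 9.2733 − 11.9827 = -2.7094 h.

-2.71 h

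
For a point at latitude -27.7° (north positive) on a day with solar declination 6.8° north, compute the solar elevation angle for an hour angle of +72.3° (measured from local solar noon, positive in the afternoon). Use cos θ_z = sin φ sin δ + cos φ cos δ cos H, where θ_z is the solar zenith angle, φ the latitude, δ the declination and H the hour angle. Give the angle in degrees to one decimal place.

With φ = -27.7°, δ = 6.8°, H = 72.30°: sin φ sin δ = -0.0550, cos φ cos δ cos H = 0.2673, so cos θ_z = 0.2123.
θ_z = arccos(0.2123) = 77.74°, so the elevation is 90° − 77.74° = 12.26°.

12.3°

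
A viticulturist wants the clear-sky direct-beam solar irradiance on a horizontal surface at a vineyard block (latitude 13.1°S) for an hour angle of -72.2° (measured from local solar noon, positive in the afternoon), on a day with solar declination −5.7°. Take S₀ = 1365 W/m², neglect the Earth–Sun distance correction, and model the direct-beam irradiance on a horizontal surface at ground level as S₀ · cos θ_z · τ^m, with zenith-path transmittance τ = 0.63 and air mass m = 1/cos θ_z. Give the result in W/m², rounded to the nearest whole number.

102 W/m²

With φ = -13.1°, δ = -5.7°, H = -72.20°: sin φ sin δ = 0.0225, cos φ cos δ cos H = 0.2963, so cos θ_z = 0.3188.
Air mass m = 1/cos θ_z = 1/0.3188 = 3.137; τ^m = 0.63^3.137 = 0.2347.
Surface direct beam = 1365 × 0.3188 × 0.2347 = 102.13 W/m².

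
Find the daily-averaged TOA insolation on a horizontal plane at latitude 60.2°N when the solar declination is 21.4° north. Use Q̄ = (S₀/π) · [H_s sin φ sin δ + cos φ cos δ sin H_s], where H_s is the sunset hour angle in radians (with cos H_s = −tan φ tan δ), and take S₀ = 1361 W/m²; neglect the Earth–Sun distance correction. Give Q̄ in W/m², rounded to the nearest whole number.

−tan φ tan δ = −(1.7461)(0.3919) = -0.6843; H_s = arccos(-0.6843) = 133.18°. In radians, H_s = 2.3244.
H_s sin φ sin δ = 2.3244 × 0.8678 × 0.3649 = 0.7360.
cos φ cos δ sin H_s = 0.4970 × 0.9311 × 0.7292 = 0.3374.
Q̄ = (1361/π) × (0.7360 + 0.3374) = 433.22 × 1.0734 = 465.02 W/m².

465 W/m²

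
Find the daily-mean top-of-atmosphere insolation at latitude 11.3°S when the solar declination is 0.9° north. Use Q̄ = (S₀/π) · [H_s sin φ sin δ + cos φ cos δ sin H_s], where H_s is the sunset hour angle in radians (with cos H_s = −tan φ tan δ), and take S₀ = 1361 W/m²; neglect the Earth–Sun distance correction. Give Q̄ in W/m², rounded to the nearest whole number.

−tan φ tan δ = −(-0.1998)(0.0157) = 0.0031; H_s = arccos(0.0031) = 89.82°. In radians, H_s = 1.5677.
H_s sin φ sin δ = 1.5677 × -0.1959 × 0.0157 = -0.0048.
cos φ cos δ sin H_s = 0.9806 × 0.9999 × 1.0000 = 0.9805.
Q̄ = (1361/π) × (-0.0048 + 0.9805) = 433.22 × 0.9757 = 422.69 W/m².

423 W/m²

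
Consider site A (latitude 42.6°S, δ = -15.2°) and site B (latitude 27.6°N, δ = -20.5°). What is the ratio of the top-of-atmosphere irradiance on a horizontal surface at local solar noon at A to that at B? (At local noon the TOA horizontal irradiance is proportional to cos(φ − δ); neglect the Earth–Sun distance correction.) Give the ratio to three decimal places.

1.329

A: cos θ_z = cos(-42.6° − (-15.2°)) = 0.8878.
B: cos θ_z = cos(27.6° − (-20.5°)) = 0.6678.
Ratio A/B = 0.8878 / 0.6678 = 1.3294.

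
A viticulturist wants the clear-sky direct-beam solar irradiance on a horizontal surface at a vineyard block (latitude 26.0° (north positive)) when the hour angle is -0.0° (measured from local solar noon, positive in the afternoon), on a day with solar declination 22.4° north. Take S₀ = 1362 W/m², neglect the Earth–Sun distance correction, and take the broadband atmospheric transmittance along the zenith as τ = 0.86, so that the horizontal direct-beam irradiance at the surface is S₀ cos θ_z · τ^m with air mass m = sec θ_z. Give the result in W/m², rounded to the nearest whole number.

cos θ_z = sin φ sin δ + cos φ cos δ cos H = (0.4384)(0.3811) + (0.8988)(0.9245)(1.0000) = 0.9980.
Air mass m = 1/cos θ_z = 1/0.9980 = 1.002; τ^m = 0.86^1.002 = 0.8597.
Surface direct beam = 1362 × 0.9980 × 0.8597 = 1168.57 W/m².

1169 W/m²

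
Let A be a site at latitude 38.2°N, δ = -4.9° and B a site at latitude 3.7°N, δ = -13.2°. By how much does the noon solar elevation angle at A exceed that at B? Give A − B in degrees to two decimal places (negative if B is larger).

-26.20°

A: 90° − |38.2 − (-4.9)| = 46.90°.
B: 90° − |3.7 − (-13.2)| = 73.10°.
A − B = 46.90 − 73.10 = -26.20°.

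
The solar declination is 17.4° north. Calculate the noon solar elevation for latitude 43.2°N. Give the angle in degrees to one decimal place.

At local solar noon the hour angle is zero, so the elevation is 90° − |φ − δ| = 90° − |43.2° − (17.4°)| = 90° − 25.8° = 64.2°.

64.2°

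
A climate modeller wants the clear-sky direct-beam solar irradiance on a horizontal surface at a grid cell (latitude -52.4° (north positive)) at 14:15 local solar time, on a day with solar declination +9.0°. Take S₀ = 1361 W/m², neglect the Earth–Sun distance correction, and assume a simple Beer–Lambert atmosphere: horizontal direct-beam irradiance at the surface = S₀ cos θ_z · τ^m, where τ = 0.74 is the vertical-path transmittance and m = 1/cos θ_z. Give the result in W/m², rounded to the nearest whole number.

Hour angle H = 15° × (14.25 − 12) = 33.75°.
cos θ_z = sin(-52.4°) sin(9.0°) + cos(-52.4°) cos(9.0°) cos(33.75°) = -0.1239 + 0.5011 = 0.3772.
Air mass m = 1/cos θ_z = 1/0.3772 = 2.651; τ^m = 0.74^2.651 = 0.4501.
Surface direct beam = 1361 × 0.3772 × 0.4501 = 231.07 W/m².

231 W/m²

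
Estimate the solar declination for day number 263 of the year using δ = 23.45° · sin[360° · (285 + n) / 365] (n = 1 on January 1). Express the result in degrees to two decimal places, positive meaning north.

-0.20°

360 × (285 + 263) / 365 = 540.493°; sin(540.493°) = -0.0086.
δ = 23.45 × -0.0086 = -0.202° ≈ -0.20°.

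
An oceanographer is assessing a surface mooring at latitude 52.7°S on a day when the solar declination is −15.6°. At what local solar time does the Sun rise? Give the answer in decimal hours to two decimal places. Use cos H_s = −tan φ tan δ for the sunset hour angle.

The sunset hour angle satisfies cos H_s = −tan φ tan δ = -0.3665, giving H_s = 111.50°.
Sunrise is at 12 − H_s/15 = 12 − 7.433 = 4.567 h local solar time.

4.57 h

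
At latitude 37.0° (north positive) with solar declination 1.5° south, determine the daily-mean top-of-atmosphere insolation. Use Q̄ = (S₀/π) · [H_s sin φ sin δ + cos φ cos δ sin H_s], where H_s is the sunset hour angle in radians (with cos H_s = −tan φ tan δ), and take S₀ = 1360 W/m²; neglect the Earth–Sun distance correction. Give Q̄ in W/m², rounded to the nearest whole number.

cos H_s = −tan(37.0°) · tan(-1.5°) = 0.0197, so H_s = arccos(0.0197) = 88.87°. In radians, H_s = 1.5511.
H_s sin φ sin δ = 1.5511 × 0.6018 × -0.0262 = -0.0245.
cos φ cos δ sin H_s = 0.7986 × 0.9997 × 0.9998 = 0.7982.
Q̄ = (1360/π) × (-0.0245 + 0.7982) = 432.90 × 0.7737 = 334.93 W/m².

335 W/m²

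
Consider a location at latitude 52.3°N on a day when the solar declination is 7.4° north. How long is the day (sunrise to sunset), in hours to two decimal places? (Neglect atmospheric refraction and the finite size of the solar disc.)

13.29 hours

−tan φ tan δ = −(1.2938)(0.1299) = -0.1681; H_s = arccos(-0.1681) = 99.68°.
Day length = 2 H_s / 15° h⁻¹ = 199.36° / 15 = 13.291 h.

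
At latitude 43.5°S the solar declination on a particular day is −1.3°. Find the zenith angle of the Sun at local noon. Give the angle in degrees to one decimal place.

At local solar noon the hour angle is zero, so the zenith angle is |φ − δ| = |-43.5° − (-1.3°)| = 42.2°.

42.2°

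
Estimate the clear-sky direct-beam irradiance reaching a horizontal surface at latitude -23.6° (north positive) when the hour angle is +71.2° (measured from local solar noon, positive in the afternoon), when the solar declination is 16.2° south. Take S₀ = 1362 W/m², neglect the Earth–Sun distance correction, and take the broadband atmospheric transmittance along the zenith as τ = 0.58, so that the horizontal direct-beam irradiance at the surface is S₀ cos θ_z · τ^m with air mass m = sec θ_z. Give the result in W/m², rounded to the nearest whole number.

cos θ_z = sin φ sin δ + cos φ cos δ cos H = (-0.4003)(-0.2790) + (0.9164)(0.9603)(0.3223) = 0.3953.
Air mass m = 1/cos θ_z = 1/0.3953 = 2.530; τ^m = 0.58^2.530 = 0.2520.
Surface direct beam = 1362 × 0.3953 × 0.2520 = 135.68 W/m².

136 W/m²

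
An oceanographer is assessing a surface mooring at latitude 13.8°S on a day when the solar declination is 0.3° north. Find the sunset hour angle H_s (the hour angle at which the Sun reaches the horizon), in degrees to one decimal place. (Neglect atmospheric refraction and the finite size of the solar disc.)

The sunset hour angle satisfies cos H_s = −tan φ tan δ = 0.0013, giving H_s = 89.93°.

89.9°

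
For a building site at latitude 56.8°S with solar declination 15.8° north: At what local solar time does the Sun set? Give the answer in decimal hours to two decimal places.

cos H_s = −tan(-56.8°) · tan(15.8°) = 0.4324, so H_s = arccos(0.4324) = 64.38°.
Sunset is at 12 + H_s/15 = 12 + 4.292 = 16.292 h local solar time.

16.29 h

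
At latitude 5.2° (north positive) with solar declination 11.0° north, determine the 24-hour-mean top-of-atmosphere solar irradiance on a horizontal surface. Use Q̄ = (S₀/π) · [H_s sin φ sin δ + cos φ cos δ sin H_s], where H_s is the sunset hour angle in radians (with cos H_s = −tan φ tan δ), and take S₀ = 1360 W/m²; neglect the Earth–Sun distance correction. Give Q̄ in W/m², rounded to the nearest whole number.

−tan φ tan δ = −(0.0910)(0.1944) = -0.0177; H_s = arccos(-0.0177) = 91.01°. In radians, H_s = 1.5884.
H_s sin φ sin δ = 1.5884 × 0.0906 × 0.1908 = 0.0275.
cos φ cos δ sin H_s = 0.9959 × 0.9816 × 0.9998 = 0.9774.
Q̄ = (1360/π) × (0.0275 + 0.9774) = 432.90 × 1.0049 = 435.02 W/m².

435 W/m²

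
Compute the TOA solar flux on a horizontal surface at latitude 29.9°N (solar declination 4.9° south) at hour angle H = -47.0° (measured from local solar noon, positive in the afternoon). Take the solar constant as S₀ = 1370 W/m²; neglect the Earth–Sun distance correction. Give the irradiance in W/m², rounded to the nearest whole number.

cos θ_z = sin(29.9°) sin(-4.9°) + cos(29.9°) cos(-4.9°) cos(-47.00°) = -0.0426 + 0.5891 = 0.5465.
Top-of-atmosphere irradiance = S₀ cos θ_z = 1370 × 0.5465 = 748.70 W/m².

749 W/m²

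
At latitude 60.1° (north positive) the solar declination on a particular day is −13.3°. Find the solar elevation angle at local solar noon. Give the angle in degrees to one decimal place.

At local solar noon the hour angle is zero, so the elevation is 90° − |φ − δ| = 90° − |60.1° − (-13.3°)| = 90° − 73.4° = 16.6°.

16.6°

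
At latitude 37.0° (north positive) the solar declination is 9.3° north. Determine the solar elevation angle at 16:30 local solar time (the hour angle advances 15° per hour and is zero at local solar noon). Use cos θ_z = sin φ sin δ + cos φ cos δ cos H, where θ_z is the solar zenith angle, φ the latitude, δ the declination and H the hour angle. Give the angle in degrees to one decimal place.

23.5°

Hour angle H = 15° × (16.5 − 12) = 67.50°.
cos θ_z = sin(37.0°) sin(9.3°) + cos(37.0°) cos(9.3°) cos(67.50°) = 0.0973 + 0.3016 = 0.3989.
θ_z = arccos(0.3989) = 66.49°, so the elevation is 90° − 66.49° = 23.51°.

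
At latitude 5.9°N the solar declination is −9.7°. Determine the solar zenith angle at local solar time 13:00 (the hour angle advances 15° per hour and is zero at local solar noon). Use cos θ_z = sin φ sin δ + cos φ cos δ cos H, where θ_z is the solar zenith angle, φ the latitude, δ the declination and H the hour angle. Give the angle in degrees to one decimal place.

21.6°

Hour angle H = 15° × (13 − 12) = 15.00°.
With φ = 5.9°, δ = -9.7°, H = 15.00°: sin φ sin δ = -0.0173, cos φ cos δ cos H = 0.9471, so cos θ_z = 0.9298.
θ_z = arccos(0.9298) = 21.60°.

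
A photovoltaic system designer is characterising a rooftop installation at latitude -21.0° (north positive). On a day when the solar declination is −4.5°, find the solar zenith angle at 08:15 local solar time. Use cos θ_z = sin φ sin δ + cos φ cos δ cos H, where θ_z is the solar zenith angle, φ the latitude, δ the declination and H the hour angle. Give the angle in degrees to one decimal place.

57.0°

Hour angle H = 15° × (8.25 − 12) = -56.25°.
cos θ_z = sin(-21.0°) sin(-4.5°) + cos(-21.0°) cos(-4.5°) cos(-56.25°) = 0.0281 + 0.5171 = 0.5452.
θ_z = arccos(0.5452) = 56.96°.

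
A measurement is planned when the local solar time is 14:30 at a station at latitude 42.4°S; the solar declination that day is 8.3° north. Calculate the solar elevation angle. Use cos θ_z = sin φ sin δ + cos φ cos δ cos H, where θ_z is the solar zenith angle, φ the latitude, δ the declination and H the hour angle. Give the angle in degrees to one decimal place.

28.8°

Hour angle H = 15° × (14.5 − 12) = 37.50°.
With φ = -42.4°, δ = 8.3°, H = 37.50°: sin φ sin δ = -0.0973, cos φ cos δ cos H = 0.5797, so cos θ_z = 0.4824.
θ_z = arccos(0.4824) = 61.16°, so the elevation is 90° − 61.16° = 28.84°.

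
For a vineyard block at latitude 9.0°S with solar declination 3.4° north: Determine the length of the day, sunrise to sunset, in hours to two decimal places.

11.93 hours

−tan φ tan δ = −(-0.1584)(0.0594) = 0.0094; H_s = arccos(0.0094) = 89.46°.
Day length = 2 H_s / 15° h⁻¹ = 178.92° / 15 = 11.928 h.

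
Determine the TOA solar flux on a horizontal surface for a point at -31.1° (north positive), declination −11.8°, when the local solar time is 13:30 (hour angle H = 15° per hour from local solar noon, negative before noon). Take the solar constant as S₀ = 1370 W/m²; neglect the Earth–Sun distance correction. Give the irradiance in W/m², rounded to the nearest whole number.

1206 W/m²

Hour angle H = 15° × (13.5 − 12) = 22.50°.
cos θ_z = sin φ sin δ + cos φ cos δ cos H = (-0.5165)(-0.2045) + (0.8563)(0.9789)(0.9239) = 0.8801.
Top-of-atmosphere irradiance = S₀ cos θ_z = 1370 × 0.8801 = 1205.74 W/m².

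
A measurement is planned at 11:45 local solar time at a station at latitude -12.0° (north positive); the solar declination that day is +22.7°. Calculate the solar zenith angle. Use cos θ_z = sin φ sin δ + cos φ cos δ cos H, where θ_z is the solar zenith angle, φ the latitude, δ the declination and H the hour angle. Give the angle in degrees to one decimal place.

Hour angle H = 15° × (11.75 − 12) = -3.75°.
cos θ_z = sin(-12.0°) sin(22.7°) + cos(-12.0°) cos(22.7°) cos(-3.75°) = -0.0802 + 0.9004 = 0.8202.
θ_z = arccos(0.8202) = 34.90°.

34.9°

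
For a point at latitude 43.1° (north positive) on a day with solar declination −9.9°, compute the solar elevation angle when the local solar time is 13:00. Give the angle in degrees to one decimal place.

Hour angle H = 15° × (13 − 12) = 15.00°.
With φ = 43.1°, δ = -9.9°, H = 15.00°: sin φ sin δ = -0.1175, cos φ cos δ cos H = 0.6948, so cos θ_z = 0.5773.
θ_z = arccos(0.5773) = 54.74°, so the elevation is 90° − 54.74° = 35.26°.

35.3°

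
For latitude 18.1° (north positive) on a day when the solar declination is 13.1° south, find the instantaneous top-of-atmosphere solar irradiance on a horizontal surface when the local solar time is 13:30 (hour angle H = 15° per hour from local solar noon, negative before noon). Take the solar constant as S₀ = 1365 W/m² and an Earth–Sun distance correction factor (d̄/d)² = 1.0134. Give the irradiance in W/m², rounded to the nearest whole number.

Hour angle H = 15° × (13.5 − 12) = 22.50°.
cos θ_z = sin φ sin δ + cos φ cos δ cos H = (0.3107)(-0.2267) + (0.9505)(0.9740)(0.9239) = 0.7849.
Top-of-atmosphere irradiance = S₀ (d̄/d)² cos θ_z = 1365 × 1.0134 × 0.7849 = 1085.75 W/m².

1086 W/m²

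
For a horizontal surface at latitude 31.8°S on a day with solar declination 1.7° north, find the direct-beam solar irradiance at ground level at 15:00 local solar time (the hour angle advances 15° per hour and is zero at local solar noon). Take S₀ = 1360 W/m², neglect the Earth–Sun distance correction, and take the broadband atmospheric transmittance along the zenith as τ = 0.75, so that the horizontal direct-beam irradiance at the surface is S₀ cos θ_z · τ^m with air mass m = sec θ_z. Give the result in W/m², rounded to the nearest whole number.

Hour angle H = 15° × (15 − 12) = 45.00°.
cos θ_z = sin φ sin δ + cos φ cos δ cos H = (-0.5270)(0.0297) + (0.8499)(0.9996)(0.7071) = 0.5851.
Air mass m = 1/cos θ_z = 1/0.5851 = 1.709; τ^m = 0.75^1.709 = 0.6116.
Surface direct beam = 1360 × 0.5851 × 0.6116 = 486.67 W/m².

487 W/m²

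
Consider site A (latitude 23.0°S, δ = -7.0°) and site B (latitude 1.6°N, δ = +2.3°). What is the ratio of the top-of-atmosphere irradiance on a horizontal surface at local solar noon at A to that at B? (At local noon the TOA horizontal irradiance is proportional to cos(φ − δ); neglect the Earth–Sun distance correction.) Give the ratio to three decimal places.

0.961

A: cos θ_z = cos(-23.0° − (-7.0°)) = 0.9613.
B: cos θ_z = cos(1.6° − (2.3°)) = 0.9999.
Ratio A/B = 0.9613 / 0.9999 = 0.9614.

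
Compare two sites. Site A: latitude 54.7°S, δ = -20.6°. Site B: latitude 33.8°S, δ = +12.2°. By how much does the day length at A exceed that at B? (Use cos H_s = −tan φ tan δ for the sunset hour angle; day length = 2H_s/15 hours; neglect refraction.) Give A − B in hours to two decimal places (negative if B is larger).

+5.38 h

A: H_s = arccos(−tan -54.7° · tan -20.6°) = 122.06°, so 2H_s/15 = 16.2747 h.
B: H_s = arccos(−tan -33.8° · tan 12.2°) = 81.68°, so 2H_s/15 = 10.8907 h.
A − B = 16.2747 − 10.8907 = 5.3840 h.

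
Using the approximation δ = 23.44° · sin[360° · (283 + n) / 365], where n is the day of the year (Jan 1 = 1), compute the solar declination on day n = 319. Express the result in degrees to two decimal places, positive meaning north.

-18.90°

360 × (283 + 319) / 365 = 593.753°; sin(593.753°) = -0.8065.
δ = 23.44 × -0.8065 = -18.904° ≈ -18.90°.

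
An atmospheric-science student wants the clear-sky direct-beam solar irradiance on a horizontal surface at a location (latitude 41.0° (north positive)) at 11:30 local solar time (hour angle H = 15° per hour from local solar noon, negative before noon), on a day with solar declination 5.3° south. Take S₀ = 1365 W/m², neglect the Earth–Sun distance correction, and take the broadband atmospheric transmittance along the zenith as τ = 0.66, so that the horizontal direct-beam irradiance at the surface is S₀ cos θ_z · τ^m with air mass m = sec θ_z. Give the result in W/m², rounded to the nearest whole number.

509 W/m²

Hour angle H = 15° × (11.5 − 12) = -7.50°.
cos θ_z = sin(41.0°) sin(-5.3°) + cos(41.0°) cos(-5.3°) cos(-7.50°) = -0.0606 + 0.7451 = 0.6845.
Air mass m = 1/cos θ_z = 1/0.6845 = 1.461; τ^m = 0.66^1.461 = 0.5449.
Surface direct beam = 1365 × 0.6845 × 0.5449 = 509.12 W/m².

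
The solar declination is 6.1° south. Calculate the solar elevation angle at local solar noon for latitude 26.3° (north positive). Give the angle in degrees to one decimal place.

At local solar noon the hour angle is zero, so the elevation is 90° − |φ − δ| = 90° − |26.3° − (-6.1°)| = 90° − 32.4° = 57.6°.

57.6°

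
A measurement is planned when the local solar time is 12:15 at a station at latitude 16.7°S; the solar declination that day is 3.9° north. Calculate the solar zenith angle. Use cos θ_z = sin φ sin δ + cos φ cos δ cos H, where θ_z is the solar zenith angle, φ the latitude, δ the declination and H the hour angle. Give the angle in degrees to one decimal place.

20.9°

Hour angle H = 15° × (12.25 − 12) = 3.75°.
cos θ_z = sin(-16.7°) sin(3.9°) + cos(-16.7°) cos(3.9°) cos(3.75°) = -0.0195 + 0.9536 = 0.9341.
θ_z = arccos(0.9341) = 20.92°.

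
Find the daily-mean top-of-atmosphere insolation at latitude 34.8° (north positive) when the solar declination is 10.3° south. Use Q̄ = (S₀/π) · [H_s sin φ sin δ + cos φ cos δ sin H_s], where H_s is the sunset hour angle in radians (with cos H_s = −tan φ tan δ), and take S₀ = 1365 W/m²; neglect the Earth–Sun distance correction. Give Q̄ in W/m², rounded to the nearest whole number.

284 W/m²

cos H_s = −tan(34.8°) · tan(-10.3°) = 0.1263, so H_s = arccos(0.1263) = 82.74°. In radians, H_s = 1.4441.
H_s sin φ sin δ = 1.4441 × 0.5707 × -0.1788 = -0.1474.
cos φ cos δ sin H_s = 0.8211 × 0.9839 × 0.9920 = 0.8014.
Q̄ = (1365/π) × (-0.1474 + 0.8014) = 434.49 × 0.6540 = 284.16 W/m².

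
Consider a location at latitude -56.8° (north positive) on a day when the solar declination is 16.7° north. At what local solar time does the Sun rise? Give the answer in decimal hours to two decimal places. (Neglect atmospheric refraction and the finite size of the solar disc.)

7.82 h

−tan φ tan δ = −(-1.5282)(0.3000) = 0.4585; H_s = arccos(0.4585) = 62.71°.
Sunrise is at 12 − H_s/15 = 12 − 4.181 = 7.819 h local solar time.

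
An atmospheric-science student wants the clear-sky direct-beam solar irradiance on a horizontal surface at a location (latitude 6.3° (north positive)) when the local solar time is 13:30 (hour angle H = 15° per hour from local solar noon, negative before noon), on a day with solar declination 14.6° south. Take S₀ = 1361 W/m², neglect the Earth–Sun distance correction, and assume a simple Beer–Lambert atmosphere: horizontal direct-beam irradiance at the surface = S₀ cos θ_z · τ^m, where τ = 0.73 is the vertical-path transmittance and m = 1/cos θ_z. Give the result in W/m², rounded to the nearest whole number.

Hour angle H = 15° × (13.5 − 12) = 22.50°.
With φ = 6.3°, δ = -14.6°, H = 22.50°: sin φ sin δ = -0.0277, cos φ cos δ cos H = 0.8886, so cos θ_z = 0.8609.
Air mass m = 1/cos θ_z = 1/0.8609 = 1.162; τ^m = 0.73^1.162 = 0.6937.
Surface direct beam = 1361 × 0.8609 × 0.6937 = 812.80 W/m².

813 W/m²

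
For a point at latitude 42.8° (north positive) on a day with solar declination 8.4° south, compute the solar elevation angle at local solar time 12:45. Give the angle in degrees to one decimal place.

Hour angle H = 15° × (12.75 − 12) = 11.25°.
cos θ_z = sin(42.8°) sin(-8.4°) + cos(42.8°) cos(-8.4°) cos(11.25°) = -0.0993 + 0.7119 = 0.6126.
θ_z = arccos(0.6126) = 52.22°, so the elevation is 90° − 52.22° = 37.78°.

37.8°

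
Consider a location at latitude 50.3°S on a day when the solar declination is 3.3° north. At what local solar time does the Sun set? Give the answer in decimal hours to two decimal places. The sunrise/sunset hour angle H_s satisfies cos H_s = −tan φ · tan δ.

17.73 h

cos H_s = −tan(-50.3°) · tan(3.3°) = 0.0695, so H_s = arccos(0.0695) = 86.01°.
Sunset is at 12 + H_s/15 = 12 + 5.734 = 17.734 h local solar time.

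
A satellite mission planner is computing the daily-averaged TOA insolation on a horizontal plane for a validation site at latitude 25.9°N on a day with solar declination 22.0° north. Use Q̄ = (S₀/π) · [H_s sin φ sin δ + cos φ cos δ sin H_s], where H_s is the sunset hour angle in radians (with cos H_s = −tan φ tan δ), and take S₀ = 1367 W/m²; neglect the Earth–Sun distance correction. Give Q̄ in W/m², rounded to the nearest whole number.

482 W/m²

−tan φ tan δ = −(0.4856)(0.4040) = -0.1962; H_s = arccos(-0.1962) = 101.31°. In radians, H_s = 1.7682.
H_s sin φ sin δ = 1.7682 × 0.4368 × 0.3746 = 0.2893.
cos φ cos δ sin H_s = 0.8996 × 0.9272 × 0.9806 = 0.8179.
Q̄ = (1367/π) × (0.2893 + 0.8179) = 435.13 × 1.1072 = 481.78 W/m².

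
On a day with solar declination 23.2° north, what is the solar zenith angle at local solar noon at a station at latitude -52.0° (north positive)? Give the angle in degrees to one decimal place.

75.2°

At local solar noon the hour angle is zero, so the zenith angle is |φ − δ| = |-52.0° − (23.2°)| = 75.2°.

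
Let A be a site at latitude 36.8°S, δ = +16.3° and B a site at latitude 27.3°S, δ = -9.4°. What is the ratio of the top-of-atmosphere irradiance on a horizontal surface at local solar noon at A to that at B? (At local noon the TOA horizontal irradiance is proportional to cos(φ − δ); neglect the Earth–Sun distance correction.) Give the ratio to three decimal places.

0.631

A: cos θ_z = cos(-36.8° − (16.3°)) = 0.6004.
B: cos θ_z = cos(-27.3° − (-9.4°)) = 0.9516.
Ratio A/B = 0.6004 / 0.9516 = 0.6309.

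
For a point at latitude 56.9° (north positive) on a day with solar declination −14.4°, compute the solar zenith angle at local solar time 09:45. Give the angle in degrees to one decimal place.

Hour angle H = 15° × (9.75 − 12) = -33.75°.
With φ = 56.9°, δ = -14.4°, H = -33.75°: sin φ sin δ = -0.2083, cos φ cos δ cos H = 0.4398, so cos θ_z = 0.2315.
θ_z = arccos(0.2315) = 76.61°.

76.6°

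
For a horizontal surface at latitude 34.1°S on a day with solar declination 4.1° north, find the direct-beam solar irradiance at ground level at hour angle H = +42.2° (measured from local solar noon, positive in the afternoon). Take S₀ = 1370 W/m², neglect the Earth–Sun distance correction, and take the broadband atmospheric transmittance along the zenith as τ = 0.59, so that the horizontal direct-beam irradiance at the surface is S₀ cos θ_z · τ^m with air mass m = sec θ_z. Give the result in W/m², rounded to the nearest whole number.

311 W/m²

With φ = -34.1°, δ = 4.1°, H = 42.20°: sin φ sin δ = -0.0401, cos φ cos δ cos H = 0.6119, so cos θ_z = 0.5718.
Air mass m = 1/cos θ_z = 1/0.5718 = 1.749; τ^m = 0.59^1.749 = 0.3974.
Surface direct beam = 1370 × 0.5718 × 0.3974 = 311.31 W/m².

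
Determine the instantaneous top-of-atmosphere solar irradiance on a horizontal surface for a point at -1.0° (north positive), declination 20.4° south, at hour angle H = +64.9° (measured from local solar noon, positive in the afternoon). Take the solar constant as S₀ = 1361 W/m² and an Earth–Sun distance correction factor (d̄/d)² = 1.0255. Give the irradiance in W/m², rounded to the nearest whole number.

cos θ_z = sin φ sin δ + cos φ cos δ cos H = (-0.0175)(-0.3486) + (0.9998)(0.9373)(0.4242) = 0.4036.
Top-of-atmosphere irradiance = S₀ (d̄/d)² cos θ_z = 1361 × 1.0255 × 0.4036 = 563.31 W/m².

563 W/m²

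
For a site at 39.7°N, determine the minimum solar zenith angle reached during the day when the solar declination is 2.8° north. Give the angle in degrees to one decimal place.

36.9°

At local solar noon the hour angle is zero, so the zenith angle is |φ − δ| = |39.7° − (2.8°)| = 36.9°.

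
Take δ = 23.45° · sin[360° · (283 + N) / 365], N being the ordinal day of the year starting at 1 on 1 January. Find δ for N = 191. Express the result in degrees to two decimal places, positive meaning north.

+22.36°

360 × (283 + 191) / 365 = 467.507°; sin(467.507°) = 0.9537.
δ = 23.45 × 0.9537 = 22.364° ≈ +22.36°.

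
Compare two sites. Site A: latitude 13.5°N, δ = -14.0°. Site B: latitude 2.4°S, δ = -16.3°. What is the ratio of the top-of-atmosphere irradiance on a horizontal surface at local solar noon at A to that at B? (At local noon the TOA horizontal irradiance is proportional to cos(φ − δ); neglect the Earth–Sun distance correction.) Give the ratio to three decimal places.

A: cos θ_z = cos(13.5° − (-14.0°)) = 0.8870.
B: cos θ_z = cos(-2.4° − (-16.3°)) = 0.9707.
Ratio A/B = 0.8870 / 0.9707 = 0.9138.

0.914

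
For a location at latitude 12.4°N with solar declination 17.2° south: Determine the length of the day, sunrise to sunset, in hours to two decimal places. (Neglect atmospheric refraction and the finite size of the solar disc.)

11.48 hours

cos H_s = −tan(12.4°) · tan(-17.2°) = 0.0681, so H_s = arccos(0.0681) = 86.10°.
Day length = 2 H_s / 15° h⁻¹ = 172.20° / 15 = 11.480 h.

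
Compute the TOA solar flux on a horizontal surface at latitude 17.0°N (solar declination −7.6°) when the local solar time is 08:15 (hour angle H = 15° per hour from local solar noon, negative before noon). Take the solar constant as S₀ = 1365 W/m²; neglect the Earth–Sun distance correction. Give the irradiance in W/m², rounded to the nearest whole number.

Hour angle H = 15° × (8.25 − 12) = -56.25°.
cos θ_z = sin(17.0°) sin(-7.6°) + cos(17.0°) cos(-7.6°) cos(-56.25°) = -0.0387 + 0.5266 = 0.4879.
Top-of-atmosphere irradiance = S₀ cos θ_z = 1365 × 0.4879 = 665.98 W/m².

666 W/m²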